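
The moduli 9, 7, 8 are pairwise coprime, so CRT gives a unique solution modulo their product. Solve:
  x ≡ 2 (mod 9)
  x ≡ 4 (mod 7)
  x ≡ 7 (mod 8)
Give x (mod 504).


Moduli 9, 7, 8 are pairwise coprime; by CRT there is a unique solution modulo M = 9 · 7 · 8 = 504.
Solve pairwise, accumulating the modulus:
  Start with x ≡ 2 (mod 9).
  Combine with x ≡ 4 (mod 7): since gcd(9, 7) = 1, we get a unique residue mod 63.
    Write x = 2 + 9·t and substitute into x ≡ 4 (mod 7): 9·t ≡ 4 − 2 = 2 (mod 7).
    Reduce coefficients mod 7: 2·t ≡ 2 (mod 7).
    The inverse of 2 mod 7 is 4 (since 2·4 = 8 = 1·7 + 1), so t ≡ 4·2 = 8 ≡ 1 (mod 7).
    Then x = 2 + 9·1 = 11, valid modulo lcm(9, 7) = 63: x ≡ 11 (mod 63).
  Combine with x ≡ 7 (mod 8): since gcd(63, 8) = 1, we get a unique residue mod 504.
    Write x = 11 + 63·t and substitute into x ≡ 7 (mod 8): 63·t ≡ 7 − 11 = -4 (mod 8).
    Reduce coefficients mod 8: 7·t ≡ 4 (mod 8).
    The inverse of 7 mod 8 is 7 (since 7·7 = 49 = 6·8 + 1), so t ≡ 7·4 = 28 ≡ 4 (mod 8).
    Then x = 11 + 63·4 = 263, valid modulo lcm(63, 8) = 504: x ≡ 263 (mod 504).
Verify: 263 mod 9 = 2 ✓, 263 mod 7 = 4 ✓, 263 mod 8 = 7 ✓.

x ≡ 263 (mod 504).


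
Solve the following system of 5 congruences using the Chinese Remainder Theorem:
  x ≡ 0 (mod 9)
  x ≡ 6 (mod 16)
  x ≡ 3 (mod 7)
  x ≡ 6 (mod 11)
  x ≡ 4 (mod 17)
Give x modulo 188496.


Product of moduli M = 9 · 16 · 7 · 11 · 17 = 188496.
Merge one congruence at a time:
  Start: x ≡ 0 (mod 9).
  Combine with x ≡ 6 (mod 16); new modulus lcm = 144.
    Write x = 0 + 9·t and substitute into x ≡ 6 (mod 16): 9·t ≡ 6 − 0 = 6 (mod 16).
    The inverse of 9 mod 16 is 9 (since 9·9 = 81 = 5·16 + 1), so t ≡ 9·6 = 54 ≡ 6 (mod 16).
    Then x = 0 + 9·6 = 54, valid modulo lcm(9, 16) = 144: x ≡ 54 (mod 144).
  Combine with x ≡ 3 (mod 7); new modulus lcm = 1008.
    Write x = 54 + 144·t and substitute into x ≡ 3 (mod 7): 144·t ≡ 3 − 54 = -51 (mod 7).
    Reduce coefficients mod 7: 4·t ≡ 5 (mod 7).
    The inverse of 4 mod 7 is 2 (since 4·2 = 8 = 1·7 + 1), so t ≡ 2·5 = 10 ≡ 3 (mod 7).
    Then x = 54 + 144·3 = 486, valid modulo lcm(144, 7) = 1008: x ≡ 486 (mod 1008).
  Combine with x ≡ 6 (mod 11); new modulus lcm = 11088.
    Write x = 486 + 1008·t and substitute into x ≡ 6 (mod 11): 1008·t ≡ 6 − 486 = -480 (mod 11).
    Reduce coefficients mod 11: 7·t ≡ 4 (mod 11).
    The inverse of 7 mod 11 is 8 (since 7·8 = 56 = 5·11 + 1), so t ≡ 8·4 = 32 ≡ 10 (mod 11).
    Then x = 486 + 1008·10 = 10566, valid modulo lcm(1008, 11) = 11088: x ≡ 10566 (mod 11088).
  Combine with x ≡ 4 (mod 17); new modulus lcm = 188496.
    Write x = 10566 + 11088·t and substitute into x ≡ 4 (mod 17): 11088·t ≡ 4 − 10566 = -10562 (mod 17).
    Reduce coefficients mod 17: 4·t ≡ 12 (mod 17).
    The inverse of 4 mod 17 is 13 (since 4·13 = 52 = 3·17 + 1), so t ≡ 13·12 = 156 ≡ 3 (mod 17).
    Then x = 10566 + 11088·3 = 43830, valid modulo lcm(11088, 17) = 188496: x ≡ 43830 (mod 188496).
Verify against each original: 43830 mod 9 = 0, 43830 mod 16 = 6, 43830 mod 7 = 3, 43830 mod 11 = 6, 43830 mod 17 = 4.

x ≡ 43830 (mod 188496).


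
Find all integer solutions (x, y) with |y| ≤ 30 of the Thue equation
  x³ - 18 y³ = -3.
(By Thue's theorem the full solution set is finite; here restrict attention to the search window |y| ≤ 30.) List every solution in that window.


The equation is x³ - 18y³ = -3. For fixed y, x³ = 18·y³ − 3, so a solution requires the RHS to be a perfect cube.
Strategy: iterate y from -30 to 30, compute RHS = 18·y³ − 3, and check whether it is a (positive or negative) perfect cube.
Check small values of y:
  y = 0: RHS = -3 is not a perfect cube.
  y = 1: RHS = 15 is not a perfect cube.
  y = -1: RHS = -21 is not a perfect cube.
  y = 2: RHS = 141 is not a perfect cube.
  y = -2: RHS = -147 is not a perfect cube.
  y = 3: RHS = 483 is not a perfect cube.
  y = -3: RHS = -489 is not a perfect cube.
Continuing the search up to |y| = 30 finds no solutions either.
No (x, y) in the scanned range satisfies the equation.

No integer solutions with |y| ≤ 30.


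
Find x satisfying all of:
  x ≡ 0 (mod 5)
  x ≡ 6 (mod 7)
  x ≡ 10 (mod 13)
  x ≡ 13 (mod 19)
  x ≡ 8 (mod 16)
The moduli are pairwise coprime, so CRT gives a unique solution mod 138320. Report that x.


Product of moduli M = 5 · 7 · 13 · 19 · 16 = 138320.
Merge one congruence at a time:
  Start: x ≡ 0 (mod 5).
  Combine with x ≡ 6 (mod 7); new modulus lcm = 35.
    Write x = 0 + 5·t and substitute into x ≡ 6 (mod 7): 5·t ≡ 6 − 0 = 6 (mod 7).
    The inverse of 5 mod 7 is 3 (since 5·3 = 15 = 2·7 + 1), so t ≡ 3·6 = 18 ≡ 4 (mod 7).
    Then x = 0 + 5·4 = 20, valid modulo lcm(5, 7) = 35: x ≡ 20 (mod 35).
  Combine with x ≡ 10 (mod 13); new modulus lcm = 455.
    Write x = 20 + 35·t and substitute into x ≡ 10 (mod 13): 35·t ≡ 10 − 20 = -10 (mod 13).
    Reduce coefficients mod 13: 9·t ≡ 3 (mod 13).
    The inverse of 9 mod 13 is 3 (since 9·3 = 27 = 2·13 + 1), so t ≡ 3·3 = 9 ≡ 9 (mod 13).
    Then x = 20 + 35·9 = 335, valid modulo lcm(35, 13) = 455: x ≡ 335 (mod 455).
  Combine with x ≡ 13 (mod 19); new modulus lcm = 8645.
    Write x = 335 + 455·t and substitute into x ≡ 13 (mod 19): 455·t ≡ 13 − 335 = -322 (mod 19).
    Reduce coefficients mod 19: 18·t ≡ 1 (mod 19).
    The inverse of 18 mod 19 is 18 (since 18·18 = 324 = 17·19 + 1), so t ≡ 18·1 = 18 ≡ 18 (mod 19).
    Then x = 335 + 455·18 = 8525, valid modulo lcm(455, 19) = 8645: x ≡ 8525 (mod 8645).
  Combine with x ≡ 8 (mod 16); new modulus lcm = 138320.
    Write x = 8525 + 8645·t and substitute into x ≡ 8 (mod 16): 8645·t ≡ 8 − 8525 = -8517 (mod 16).
    Reduce coefficients mod 16: 5·t ≡ 11 (mod 16).
    The inverse of 5 mod 16 is 13 (since 5·13 = 65 = 4·16 + 1), so t ≡ 13·11 = 143 ≡ 15 (mod 16).
    Then x = 8525 + 8645·15 = 138200, valid modulo lcm(8645, 16) = 138320: x ≡ 138200 (mod 138320).
Verify against each original: 138200 mod 5 = 0, 138200 mod 7 = 6, 138200 mod 13 = 10, 138200 mod 19 = 13, 138200 mod 16 = 8.

x ≡ 138200 (mod 138320).


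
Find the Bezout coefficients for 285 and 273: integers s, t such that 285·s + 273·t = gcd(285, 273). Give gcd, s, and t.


Euclidean algorithm on (285, 273) — divide until remainder is 0:
  285 = 1 · 273 + 12
  273 = 22 · 12 + 9
  12 = 1 · 9 + 3
  9 = 3 · 3 + 0
gcd(285, 273) = 3.
Track Bezout coefficients alongside the remainders: start with r₀ = 285 = a·1 + b·0 (s = 1, t = 0) and r₁ = 273 = a·0 + b·1 (s = 0, t = 1); each new remainder r_{k+1} = r_{k-1} − q_k·r_k inherits s_{k+1} = s_{k-1} − q_k·s_k, t_{k+1} = t_{k-1} − q_k·t_k, so r_k = a·s_k + b·t_k at every step:
  q = 1: r = 12, s = 1 − 1·0 = 1, t = 0 − 1·1 = -1  (check: 285·1 + 273·(-1) = 12)
  q = 22: r = 9, s = 0 − 22·1 = -22, t = 1 − 22·(-1) = 23  (check: 285·(-22) + 273·23 = 9)
  q = 1: r = 3, s = 1 − 1·(-22) = 23, t = -1 − 1·23 = -24  (check: 285·23 + 273·(-24) = 3)
The row with r = 3 (the gcd) gives the Bezout coefficients s = 23, t = -24.
Result: 285 · (23) + 273 · (-24) = 3.

gcd(285, 273) = 3; s = 23, t = -24 (check: 285·23 + 273·(-24) = 3).


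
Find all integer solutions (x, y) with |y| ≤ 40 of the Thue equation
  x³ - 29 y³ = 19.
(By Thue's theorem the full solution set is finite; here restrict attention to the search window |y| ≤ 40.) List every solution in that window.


The equation is x³ - 29y³ = 19. For fixed y, x³ = 29·y³ + 19, so a solution requires the RHS to be a perfect cube.
Strategy: iterate y from -40 to 40, compute RHS = 29·y³ + 19, and check whether it is a (positive or negative) perfect cube.
Check small values of y:
  y = 0: RHS = 19 is not a perfect cube.
  y = 1: RHS = 48 is not a perfect cube.
  y = -1: RHS = -10 is not a perfect cube.
  y = 2: RHS = 251 is not a perfect cube.
  y = -2: RHS = -213 is not a perfect cube.
  y = 3: RHS = 802 is not a perfect cube.
  y = -3: RHS = -764 is not a perfect cube.
Continuing the search up to |y| = 40 finds no solutions either.
No (x, y) in the scanned range satisfies the equation.

No integer solutions with |y| ≤ 40.


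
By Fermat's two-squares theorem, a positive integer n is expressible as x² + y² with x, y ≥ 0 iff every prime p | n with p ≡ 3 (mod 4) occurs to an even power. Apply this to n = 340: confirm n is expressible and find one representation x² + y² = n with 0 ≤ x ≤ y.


Step 1: Factor n = 340 = 2^2 · 5 · 17.
Step 2: Check the mod-4 condition on each prime factor: 2 = 2 (special); 5 ≡ 1 (mod 4), exponent 1; 17 ≡ 1 (mod 4), exponent 1.
All primes ≡ 3 (mod 4) appear to even exponent (or don't appear), so by the two-squares theorem n IS expressible as a sum of two squares.
Step 3: Build a representation. Group n = k² · m with k = 2 and m = 5 · 17 = 85 (a product of primes ≡ 1 (mod 4)); a representation of m scales to one of n via (k·x)² + (k·y)² = k²(x² + y²). Each prime p ≡ 1 (mod 4) is itself a sum of two squares; find a² by testing p − a² for a perfect square:
  5: 5 − 1² = 4 = 2² ⇒ 5 = 1² + 2².
  17: 17 − 1² = 16 = 4² ⇒ 17 = 1² + 4².
  Combine using the Brahmagupta–Fibonacci identity (a² + b²)(c² + d²) = (ac − bd)² + (ad + bc)² = (ac + bd)² + (ad − bc)²:
  5 · 17 = 85: from (1² + 2²)(1² + 4²), take (1·1 − 2·4, 1·4 + 2·1) = (1 − 8, 4 + 2) = (-7, 6); dropping signs (only squares matter) gives (7, 6); check 7² + 6² = 49 + 36 = 85 ✓.
  Scale by k = 2: (2·7, 2·6) = (14, 12).
Step 4: Order so x ≤ y and verify: 12² + 14² = 144 + 196 = 340 = n. ✓

n = 340 = 12² + 14² (one valid representation with x ≤ y).


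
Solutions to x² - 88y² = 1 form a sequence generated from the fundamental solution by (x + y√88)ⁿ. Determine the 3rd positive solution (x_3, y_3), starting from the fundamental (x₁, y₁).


Step 1: Find the fundamental solution (x₁, y₁) of x² - 88y² = 1.
  Expand √88 as a continued fraction. a₀ = ⌊√88⌋ = 9; iterate m_{k+1} = d_k·a_k − m_k, d_{k+1} = (88 − m_{k+1}²)/d_k, a_{k+1} = ⌊(a₀ + m_{k+1})/d_{k+1}⌋ (starting m₀ = 0, d₀ = 1), with convergents p_k = a_k·p_{k-1} + p_{k-2}, q_k = a_k·q_{k-1} + q_{k-2} (p₋₁ = 1, q₋₁ = 0):
  k = 0: a₀ = 9; p₀/q₀ = 9/1; p₀² − 88·q₀² = 81 − 88 = -7.
  k = 1: m = 9, d = 7, a = ⌊(9 + 9)/7⌋ = 2; p/q = (2·9 + 1)/(2·1 + 0) = 19/2; p² − 88·q² = 361 − 352 = 9.
  k = 2: m = 5, d = 9, a = ⌊(9 + 5)/9⌋ = 1; p/q = (1·19 + 9)/(1·2 + 1) = 28/3; p² − 88·q² = 784 − 792 = -8.
  k = 3: m = 4, d = 8, a = ⌊(9 + 4)/8⌋ = 1; p/q = (1·28 + 19)/(1·3 + 2) = 47/5; p² − 88·q² = 2209 − 2200 = 9.
  k = 4: m = 4, d = 9, a = ⌊(9 + 4)/9⌋ = 1; p/q = (1·47 + 28)/(1·5 + 3) = 75/8; p² − 88·q² = 5625 − 5632 = -7.
  k = 5: m = 5, d = 7, a = ⌊(9 + 5)/7⌋ = 2; p/q = (2·75 + 47)/(2·8 + 5) = 197/21; p² − 88·q² = 38809 − 38808 = 1.
  The first convergent with p² − 88·q² = 1 gives the fundamental solution (x₁, y₁) = (197, 21).
Step 2: Apply the recurrence (x_{n+1}, y_{n+1}) = (x₁x_n + 88y₁y_n, x₁y_n + y₁x_n) repeatedly.
  From (x_1, y_1) = (197, 21): x_2 = 197·197 + 88·21·21 = 77617; y_2 = 197·21 + 21·197 = 8274.
  From (x_2, y_2) = (77617, 8274): x_3 = 197·77617 + 88·21·8274 = 30580901; y_3 = 197·8274 + 21·77617 = 3259935.
Step 3: Verify x_3² - 88·y_3² = 935191505971801 - 935191505971800 = 1 (should be 1). ✓

(x_1, y_1) = (197, 21); (x_3, y_3) = (30580901, 3259935).


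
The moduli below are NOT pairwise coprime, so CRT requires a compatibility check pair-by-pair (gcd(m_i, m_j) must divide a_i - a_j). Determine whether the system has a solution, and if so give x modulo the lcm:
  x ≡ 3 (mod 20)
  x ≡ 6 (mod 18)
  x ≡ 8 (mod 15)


Moduli 20, 18, 15 are not pairwise coprime, so CRT works modulo lcm(m_i) when all pairwise compatibility conditions hold.
Pairwise compatibility: gcd(m_i, m_j) must divide a_i - a_j for every pair.
Merge one congruence at a time:
  Start: x ≡ 3 (mod 20).
  Combine with x ≡ 6 (mod 18): gcd(20, 18) = 2, and 6 - 3 = 3 is NOT divisible by 2.
    ⇒ system is inconsistent (no integer solution).

No solution (the system is inconsistent).


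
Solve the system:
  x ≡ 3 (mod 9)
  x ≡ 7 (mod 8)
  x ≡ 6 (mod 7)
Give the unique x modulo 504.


Moduli 9, 8, 7 are pairwise coprime; by CRT there is a unique solution modulo M = 9 · 8 · 7 = 504.
Solve pairwise, accumulating the modulus:
  Start with x ≡ 3 (mod 9).
  Combine with x ≡ 7 (mod 8): since gcd(9, 8) = 1, we get a unique residue mod 72.
    Write x = 3 + 9·t and substitute into x ≡ 7 (mod 8): 9·t ≡ 7 − 3 = 4 (mod 8).
    Reduce coefficients mod 8: 1·t ≡ 4 (mod 8).
    So t ≡ 4 (mod 8).
    Then x = 3 + 9·4 = 39, valid modulo lcm(9, 8) = 72: x ≡ 39 (mod 72).
  Combine with x ≡ 6 (mod 7): since gcd(72, 7) = 1, we get a unique residue mod 504.
    Write x = 39 + 72·t and substitute into x ≡ 6 (mod 7): 72·t ≡ 6 − 39 = -33 (mod 7).
    Reduce coefficients mod 7: 2·t ≡ 2 (mod 7).
    The inverse of 2 mod 7 is 4 (since 2·4 = 8 = 1·7 + 1), so t ≡ 4·2 = 8 ≡ 1 (mod 7).
    Then x = 39 + 72·1 = 111, valid modulo lcm(72, 7) = 504: x ≡ 111 (mod 504).
Verify: 111 mod 9 = 3 ✓, 111 mod 8 = 7 ✓, 111 mod 7 = 6 ✓.

x ≡ 111 (mod 504).


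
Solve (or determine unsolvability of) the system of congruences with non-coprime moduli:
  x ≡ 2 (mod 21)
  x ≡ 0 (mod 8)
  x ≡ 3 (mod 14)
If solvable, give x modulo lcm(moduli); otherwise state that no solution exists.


Moduli 21, 8, 14 are not pairwise coprime, so CRT works modulo lcm(m_i) when all pairwise compatibility conditions hold.
Pairwise compatibility: gcd(m_i, m_j) must divide a_i - a_j for every pair.
Merge one congruence at a time:
  Start: x ≡ 2 (mod 21).
  Combine with x ≡ 0 (mod 8): gcd(21, 8) = 1; 0 - 2 = -2, which IS divisible by 1, so compatible.
    Write x = 2 + 21·t and substitute into x ≡ 0 (mod 8): 21·t ≡ 0 − 2 = -2 (mod 8).
    Reduce coefficients mod 8: 5·t ≡ 6 (mod 8).
    The inverse of 5 mod 8 is 5 (since 5·5 = 25 = 3·8 + 1), so t ≡ 5·6 = 30 ≡ 6 (mod 8).
    Then x = 2 + 21·6 = 128, valid modulo lcm(21, 8) = 168: x ≡ 128 (mod 168).
  Combine with x ≡ 3 (mod 14): gcd(168, 14) = 14, and 3 - 128 = -125 is NOT divisible by 14.
    ⇒ system is inconsistent (no integer solution).

No solution (the system is inconsistent).


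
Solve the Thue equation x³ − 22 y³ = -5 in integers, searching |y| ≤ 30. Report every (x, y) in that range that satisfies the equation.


The equation is x³ - 22y³ = -5. For fixed y, x³ = 22·y³ − 5, so a solution requires the RHS to be a perfect cube.
Strategy: iterate y from -30 to 30, compute RHS = 22·y³ − 5, and check whether it is a (positive or negative) perfect cube.
Check small values of y:
  y = 0: RHS = -5 is not a perfect cube.
  y = 1: RHS = 17 is not a perfect cube.
  y = -1: RHS = -27 = (-3)³ ⇒ x = -3 works.
  y = 2: RHS = 171 is not a perfect cube.
  y = -2: RHS = -181 is not a perfect cube.
  y = 3: RHS = 589 is not a perfect cube.
  y = -3: RHS = -599 is not a perfect cube.
Continuing the search up to |y| = 30 finds no further solutions beyond those listed.
Collected solutions: (-3, -1).

Solutions (with |y| ≤ 30): (-3, -1).


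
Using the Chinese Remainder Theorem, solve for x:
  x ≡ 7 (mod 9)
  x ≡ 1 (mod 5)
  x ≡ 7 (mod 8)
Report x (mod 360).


Moduli 9, 5, 8 are pairwise coprime; by CRT there is a unique solution modulo M = 9 · 5 · 8 = 360.
Solve pairwise, accumulating the modulus:
  Start with x ≡ 7 (mod 9).
  Combine with x ≡ 1 (mod 5): since gcd(9, 5) = 1, we get a unique residue mod 45.
    Write x = 7 + 9·t and substitute into x ≡ 1 (mod 5): 9·t ≡ 1 − 7 = -6 (mod 5).
    Reduce coefficients mod 5: 4·t ≡ 4 (mod 5).
    The inverse of 4 mod 5 is 4 (since 4·4 = 16 = 3·5 + 1), so t ≡ 4·4 = 16 ≡ 1 (mod 5).
    Then x = 7 + 9·1 = 16, valid modulo lcm(9, 5) = 45: x ≡ 16 (mod 45).
  Combine with x ≡ 7 (mod 8): since gcd(45, 8) = 1, we get a unique residue mod 360.
    Write x = 16 + 45·t and substitute into x ≡ 7 (mod 8): 45·t ≡ 7 − 16 = -9 (mod 8).
    Reduce coefficients mod 8: 5·t ≡ 7 (mod 8).
    The inverse of 5 mod 8 is 5 (since 5·5 = 25 = 3·8 + 1), so t ≡ 5·7 = 35 ≡ 3 (mod 8).
    Then x = 16 + 45·3 = 151, valid modulo lcm(45, 8) = 360: x ≡ 151 (mod 360).
Verify: 151 mod 9 = 7 ✓, 151 mod 5 = 1 ✓, 151 mod 8 = 7 ✓.

x ≡ 151 (mod 360).


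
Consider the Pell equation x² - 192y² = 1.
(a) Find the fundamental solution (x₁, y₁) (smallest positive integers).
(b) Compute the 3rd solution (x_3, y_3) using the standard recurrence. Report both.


Step 1: Find the fundamental solution (x₁, y₁) of x² - 192y² = 1.
  Expand √192 as a continued fraction. a₀ = ⌊√192⌋ = 13; iterate m_{k+1} = d_k·a_k − m_k, d_{k+1} = (192 − m_{k+1}²)/d_k, a_{k+1} = ⌊(a₀ + m_{k+1})/d_{k+1}⌋ (starting m₀ = 0, d₀ = 1), with convergents p_k = a_k·p_{k-1} + p_{k-2}, q_k = a_k·q_{k-1} + q_{k-2} (p₋₁ = 1, q₋₁ = 0):
  k = 0: a₀ = 13; p₀/q₀ = 13/1; p₀² − 192·q₀² = 169 − 192 = -23.
  k = 1: m = 13, d = 23, a = ⌊(13 + 13)/23⌋ = 1; p/q = (1·13 + 1)/(1·1 + 0) = 14/1; p² − 192·q² = 196 − 192 = 4.
  k = 2: m = 10, d = 4, a = ⌊(13 + 10)/4⌋ = 5; p/q = (5·14 + 13)/(5·1 + 1) = 83/6; p² − 192·q² = 6889 − 6912 = -23.
  k = 3: m = 10, d = 23, a = ⌊(13 + 10)/23⌋ = 1; p/q = (1·83 + 14)/(1·6 + 1) = 97/7; p² − 192·q² = 9409 − 9408 = 1.
  The first convergent with p² − 192·q² = 1 gives the fundamental solution (x₁, y₁) = (97, 7).
Step 2: Apply the recurrence (x_{n+1}, y_{n+1}) = (x₁x_n + 192y₁y_n, x₁y_n + y₁x_n) repeatedly.
  From (x_1, y_1) = (97, 7): x_2 = 97·97 + 192·7·7 = 18817; y_2 = 97·7 + 7·97 = 1358.
  From (x_2, y_2) = (18817, 1358): x_3 = 97·18817 + 192·7·1358 = 3650401; y_3 = 97·1358 + 7·18817 = 263445.
Step 3: Verify x_3² - 192·y_3² = 13325427460801 - 13325427460800 = 1 (should be 1). ✓

(x_1, y_1) = (97, 7); (x_3, y_3) = (3650401, 263445).


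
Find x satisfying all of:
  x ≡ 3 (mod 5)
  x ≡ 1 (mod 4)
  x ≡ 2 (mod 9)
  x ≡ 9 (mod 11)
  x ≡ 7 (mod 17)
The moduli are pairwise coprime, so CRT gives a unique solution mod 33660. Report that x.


Product of moduli M = 5 · 4 · 9 · 11 · 17 = 33660.
Merge one congruence at a time:
  Start: x ≡ 3 (mod 5).
  Combine with x ≡ 1 (mod 4); new modulus lcm = 20.
    Write x = 3 + 5·t and substitute into x ≡ 1 (mod 4): 5·t ≡ 1 − 3 = -2 (mod 4).
    Reduce coefficients mod 4: 1·t ≡ 2 (mod 4).
    So t ≡ 2 (mod 4).
    Then x = 3 + 5·2 = 13, valid modulo lcm(5, 4) = 20: x ≡ 13 (mod 20).
  Combine with x ≡ 2 (mod 9); new modulus lcm = 180.
    Write x = 13 + 20·t and substitute into x ≡ 2 (mod 9): 20·t ≡ 2 − 13 = -11 (mod 9).
    Reduce coefficients mod 9: 2·t ≡ 7 (mod 9).
    The inverse of 2 mod 9 is 5 (since 2·5 = 10 = 1·9 + 1), so t ≡ 5·7 = 35 ≡ 8 (mod 9).
    Then x = 13 + 20·8 = 173, valid modulo lcm(20, 9) = 180: x ≡ 173 (mod 180).
  Combine with x ≡ 9 (mod 11); new modulus lcm = 1980.
    Write x = 173 + 180·t and substitute into x ≡ 9 (mod 11): 180·t ≡ 9 − 173 = -164 (mod 11).
    Reduce coefficients mod 11: 4·t ≡ 1 (mod 11).
    The inverse of 4 mod 11 is 3 (since 4·3 = 12 = 1·11 + 1), so t ≡ 3·1 = 3 ≡ 3 (mod 11).
    Then x = 173 + 180·3 = 713, valid modulo lcm(180, 11) = 1980: x ≡ 713 (mod 1980).
  Combine with x ≡ 7 (mod 17); new modulus lcm = 33660.
    Write x = 713 + 1980·t and substitute into x ≡ 7 (mod 17): 1980·t ≡ 7 − 713 = -706 (mod 17).
    Reduce coefficients mod 17: 8·t ≡ 8 (mod 17).
    The inverse of 8 mod 17 is 15 (since 8·15 = 120 = 7·17 + 1), so t ≡ 15·8 = 120 ≡ 1 (mod 17).
    Then x = 713 + 1980·1 = 2693, valid modulo lcm(1980, 17) = 33660: x ≡ 2693 (mod 33660).
Verify against each original: 2693 mod 5 = 3, 2693 mod 4 = 1, 2693 mod 9 = 2, 2693 mod 11 = 9, 2693 mod 17 = 7.

x ≡ 2693 (mod 33660).


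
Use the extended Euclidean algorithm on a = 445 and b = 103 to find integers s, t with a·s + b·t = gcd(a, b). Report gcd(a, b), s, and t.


Euclidean algorithm on (445, 103) — divide until remainder is 0:
  445 = 4 · 103 + 33
  103 = 3 · 33 + 4
  33 = 8 · 4 + 1
  4 = 4 · 1 + 0
gcd(445, 103) = 1.
Track Bezout coefficients alongside the remainders: start with r₀ = 445 = a·1 + b·0 (s = 1, t = 0) and r₁ = 103 = a·0 + b·1 (s = 0, t = 1); each new remainder r_{k+1} = r_{k-1} − q_k·r_k inherits s_{k+1} = s_{k-1} − q_k·s_k, t_{k+1} = t_{k-1} − q_k·t_k, so r_k = a·s_k + b·t_k at every step:
  q = 4: r = 33, s = 1 − 4·0 = 1, t = 0 − 4·1 = -4  (check: 445·1 + 103·(-4) = 33)
  q = 3: r = 4, s = 0 − 3·1 = -3, t = 1 − 3·(-4) = 13  (check: 445·(-3) + 103·13 = 4)
  q = 8: r = 1, s = 1 − 8·(-3) = 25, t = -4 − 8·13 = -108  (check: 445·25 + 103·(-108) = 1)
The row with r = 1 (the gcd) gives the Bezout coefficients s = 25, t = -108.
Result: 445 · (25) + 103 · (-108) = 1.

gcd(445, 103) = 1; s = 25, t = -108 (check: 445·25 + 103·(-108) = 1).


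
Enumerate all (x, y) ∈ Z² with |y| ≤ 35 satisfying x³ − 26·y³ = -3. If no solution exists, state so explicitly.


The equation is x³ - 26y³ = -3. For fixed y, x³ = 26·y³ − 3, so a solution requires the RHS to be a perfect cube.
Strategy: iterate y from -35 to 35, compute RHS = 26·y³ − 3, and check whether it is a (positive or negative) perfect cube.
Check small values of y:
  y = 0: RHS = -3 is not a perfect cube.
  y = 1: RHS = 23 is not a perfect cube.
  y = -1: RHS = -29 is not a perfect cube.
  y = 2: RHS = 205 is not a perfect cube.
  y = -2: RHS = -211 is not a perfect cube.
  y = 3: RHS = 699 is not a perfect cube.
  y = -3: RHS = -705 is not a perfect cube.
Continuing the search up to |y| = 35 finds no solutions either.
No (x, y) in the scanned range satisfies the equation.

No integer solutions with |y| ≤ 35.


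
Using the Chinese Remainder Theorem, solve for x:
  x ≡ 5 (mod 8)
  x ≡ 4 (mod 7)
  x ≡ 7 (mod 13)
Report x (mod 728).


Moduli 8, 7, 13 are pairwise coprime; by CRT there is a unique solution modulo M = 8 · 7 · 13 = 728.
Solve pairwise, accumulating the modulus:
  Start with x ≡ 5 (mod 8).
  Combine with x ≡ 4 (mod 7): since gcd(8, 7) = 1, we get a unique residue mod 56.
    Write x = 5 + 8·t and substitute into x ≡ 4 (mod 7): 8·t ≡ 4 − 5 = -1 (mod 7).
    Reduce coefficients mod 7: 1·t ≡ 6 (mod 7).
    So t ≡ 6 (mod 7).
    Then x = 5 + 8·6 = 53, valid modulo lcm(8, 7) = 56: x ≡ 53 (mod 56).
  Combine with x ≡ 7 (mod 13): since gcd(56, 13) = 1, we get a unique residue mod 728.
    Write x = 53 + 56·t and substitute into x ≡ 7 (mod 13): 56·t ≡ 7 − 53 = -46 (mod 13).
    Reduce coefficients mod 13: 4·t ≡ 6 (mod 13).
    The inverse of 4 mod 13 is 10 (since 4·10 = 40 = 3·13 + 1), so t ≡ 10·6 = 60 ≡ 8 (mod 13).
    Then x = 53 + 56·8 = 501, valid modulo lcm(56, 13) = 728: x ≡ 501 (mod 728).
Verify: 501 mod 8 = 5 ✓, 501 mod 7 = 4 ✓, 501 mod 13 = 7 ✓.

x ≡ 501 (mod 728).


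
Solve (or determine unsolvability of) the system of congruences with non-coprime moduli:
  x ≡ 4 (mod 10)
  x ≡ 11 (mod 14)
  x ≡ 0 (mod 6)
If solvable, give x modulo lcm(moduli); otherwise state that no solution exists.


Moduli 10, 14, 6 are not pairwise coprime, so CRT works modulo lcm(m_i) when all pairwise compatibility conditions hold.
Pairwise compatibility: gcd(m_i, m_j) must divide a_i - a_j for every pair.
Merge one congruence at a time:
  Start: x ≡ 4 (mod 10).
  Combine with x ≡ 11 (mod 14): gcd(10, 14) = 2, and 11 - 4 = 7 is NOT divisible by 2.
    ⇒ system is inconsistent (no integer solution).

No solution (the system is inconsistent).


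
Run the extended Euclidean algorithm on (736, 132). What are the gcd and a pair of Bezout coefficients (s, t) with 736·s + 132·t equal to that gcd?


Euclidean algorithm on (736, 132) — divide until remainder is 0:
  736 = 5 · 132 + 76
  132 = 1 · 76 + 56
  76 = 1 · 56 + 20
  56 = 2 · 20 + 16
  20 = 1 · 16 + 4
  16 = 4 · 4 + 0
gcd(736, 132) = 4.
Track Bezout coefficients alongside the remainders: start with r₀ = 736 = a·1 + b·0 (s = 1, t = 0) and r₁ = 132 = a·0 + b·1 (s = 0, t = 1); each new remainder r_{k+1} = r_{k-1} − q_k·r_k inherits s_{k+1} = s_{k-1} − q_k·s_k, t_{k+1} = t_{k-1} − q_k·t_k, so r_k = a·s_k + b·t_k at every step:
  q = 5: r = 76, s = 1 − 5·0 = 1, t = 0 − 5·1 = -5  (check: 736·1 + 132·(-5) = 76)
  q = 1: r = 56, s = 0 − 1·1 = -1, t = 1 − 1·(-5) = 6  (check: 736·(-1) + 132·6 = 56)
  q = 1: r = 20, s = 1 − 1·(-1) = 2, t = -5 − 1·6 = -11  (check: 736·2 + 132·(-11) = 20)
  q = 2: r = 16, s = -1 − 2·2 = -5, t = 6 − 2·(-11) = 28  (check: 736·(-5) + 132·28 = 16)
  q = 1: r = 4, s = 2 − 1·(-5) = 7, t = -11 − 1·28 = -39  (check: 736·7 + 132·(-39) = 4)
The row with r = 4 (the gcd) gives the Bezout coefficients s = 7, t = -39.
Result: 736 · (7) + 132 · (-39) = 4.

gcd(736, 132) = 4; s = 7, t = -39 (check: 736·7 + 132·(-39) = 4).


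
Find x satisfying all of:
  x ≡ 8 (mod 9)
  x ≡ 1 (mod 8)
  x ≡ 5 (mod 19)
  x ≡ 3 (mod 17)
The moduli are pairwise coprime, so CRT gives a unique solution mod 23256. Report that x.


Product of moduli M = 9 · 8 · 19 · 17 = 23256.
Merge one congruence at a time:
  Start: x ≡ 8 (mod 9).
  Combine with x ≡ 1 (mod 8); new modulus lcm = 72.
    Write x = 8 + 9·t and substitute into x ≡ 1 (mod 8): 9·t ≡ 1 − 8 = -7 (mod 8).
    Reduce coefficients mod 8: 1·t ≡ 1 (mod 8).
    So t ≡ 1 (mod 8).
    Then x = 8 + 9·1 = 17, valid modulo lcm(9, 8) = 72: x ≡ 17 (mod 72).
  Combine with x ≡ 5 (mod 19); new modulus lcm = 1368.
    Write x = 17 + 72·t and substitute into x ≡ 5 (mod 19): 72·t ≡ 5 − 17 = -12 (mod 19).
    Reduce coefficients mod 19: 15·t ≡ 7 (mod 19).
    The inverse of 15 mod 19 is 14 (since 15·14 = 210 = 11·19 + 1), so t ≡ 14·7 = 98 ≡ 3 (mod 19).
    Then x = 17 + 72·3 = 233, valid modulo lcm(72, 19) = 1368: x ≡ 233 (mod 1368).
  Combine with x ≡ 3 (mod 17); new modulus lcm = 23256.
    Write x = 233 + 1368·t and substitute into x ≡ 3 (mod 17): 1368·t ≡ 3 − 233 = -230 (mod 17).
    Reduce coefficients mod 17: 8·t ≡ 8 (mod 17).
    The inverse of 8 mod 17 is 15 (since 8·15 = 120 = 7·17 + 1), so t ≡ 15·8 = 120 ≡ 1 (mod 17).
    Then x = 233 + 1368·1 = 1601, valid modulo lcm(1368, 17) = 23256: x ≡ 1601 (mod 23256).
Verify against each original: 1601 mod 9 = 8, 1601 mod 8 = 1, 1601 mod 19 = 5, 1601 mod 17 = 3.

x ≡ 1601 (mod 23256).


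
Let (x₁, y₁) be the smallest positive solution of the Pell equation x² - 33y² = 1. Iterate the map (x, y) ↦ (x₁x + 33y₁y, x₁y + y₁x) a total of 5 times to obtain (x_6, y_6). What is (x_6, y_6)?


Step 1: Find the fundamental solution (x₁, y₁) of x² - 33y² = 1.
  Expand √33 as a continued fraction. a₀ = ⌊√33⌋ = 5; iterate m_{k+1} = d_k·a_k − m_k, d_{k+1} = (33 − m_{k+1}²)/d_k, a_{k+1} = ⌊(a₀ + m_{k+1})/d_{k+1}⌋ (starting m₀ = 0, d₀ = 1), with convergents p_k = a_k·p_{k-1} + p_{k-2}, q_k = a_k·q_{k-1} + q_{k-2} (p₋₁ = 1, q₋₁ = 0):
  k = 0: a₀ = 5; p₀/q₀ = 5/1; p₀² − 33·q₀² = 25 − 33 = -8.
  k = 1: m = 5, d = 8, a = ⌊(5 + 5)/8⌋ = 1; p/q = (1·5 + 1)/(1·1 + 0) = 6/1; p² − 33·q² = 36 − 33 = 3.
  k = 2: m = 3, d = 3, a = ⌊(5 + 3)/3⌋ = 2; p/q = (2·6 + 5)/(2·1 + 1) = 17/3; p² − 33·q² = 289 − 297 = -8.
  k = 3: m = 3, d = 8, a = ⌊(5 + 3)/8⌋ = 1; p/q = (1·17 + 6)/(1·3 + 1) = 23/4; p² − 33·q² = 529 − 528 = 1.
  The first convergent with p² − 33·q² = 1 gives the fundamental solution (x₁, y₁) = (23, 4).
Step 2: Apply the recurrence (x_{n+1}, y_{n+1}) = (x₁x_n + 33y₁y_n, x₁y_n + y₁x_n) repeatedly.
  From (x_1, y_1) = (23, 4): x_2 = 23·23 + 33·4·4 = 1057; y_2 = 23·4 + 4·23 = 184.
  From (x_2, y_2) = (1057, 184): x_3 = 23·1057 + 33·4·184 = 48599; y_3 = 23·184 + 4·1057 = 8460.
  From (x_3, y_3) = (48599, 8460): x_4 = 23·48599 + 33·4·8460 = 2234497; y_4 = 23·8460 + 4·48599 = 388976.
  From (x_4, y_4) = (2234497, 388976): x_5 = 23·2234497 + 33·4·388976 = 102738263; y_5 = 23·388976 + 4·2234497 = 17884436.
  From (x_5, y_5) = (102738263, 17884436): x_6 = 23·102738263 + 33·4·17884436 = 4723725601; y_6 = 23·17884436 + 4·102738263 = 822295080.
Step 3: Verify x_6² - 33·y_6² = 22313583553542811201 - 22313583553542811200 = 1 (should be 1). ✓

(x_1, y_1) = (23, 4); (x_6, y_6) = (4723725601, 822295080).


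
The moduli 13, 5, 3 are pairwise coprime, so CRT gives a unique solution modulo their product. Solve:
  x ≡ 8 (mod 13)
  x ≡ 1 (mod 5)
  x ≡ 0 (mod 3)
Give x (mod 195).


Moduli 13, 5, 3 are pairwise coprime; by CRT there is a unique solution modulo M = 13 · 5 · 3 = 195.
Solve pairwise, accumulating the modulus:
  Start with x ≡ 8 (mod 13).
  Combine with x ≡ 1 (mod 5): since gcd(13, 5) = 1, we get a unique residue mod 65.
    Write x = 8 + 13·t and substitute into x ≡ 1 (mod 5): 13·t ≡ 1 − 8 = -7 (mod 5).
    Reduce coefficients mod 5: 3·t ≡ 3 (mod 5).
    The inverse of 3 mod 5 is 2 (since 3·2 = 6 = 1·5 + 1), so t ≡ 2·3 = 6 ≡ 1 (mod 5).
    Then x = 8 + 13·1 = 21, valid modulo lcm(13, 5) = 65: x ≡ 21 (mod 65).
  Combine with x ≡ 0 (mod 3): since gcd(65, 3) = 1, we get a unique residue mod 195.
    Write x = 21 + 65·t and substitute into x ≡ 0 (mod 3): 65·t ≡ 0 − 21 = -21 (mod 3).
    Reduce coefficients mod 3: 2·t ≡ 0 (mod 3).
    The inverse of 2 mod 3 is 2 (since 2·2 = 4 = 1·3 + 1), so t ≡ 2·0 = 0 ≡ 0 (mod 3).
    Then x = 21 + 65·0 = 21, valid modulo lcm(65, 3) = 195: x ≡ 21 (mod 195).
Verify: 21 mod 13 = 8 ✓, 21 mod 5 = 1 ✓, 21 mod 3 = 0 ✓.

x ≡ 21 (mod 195).


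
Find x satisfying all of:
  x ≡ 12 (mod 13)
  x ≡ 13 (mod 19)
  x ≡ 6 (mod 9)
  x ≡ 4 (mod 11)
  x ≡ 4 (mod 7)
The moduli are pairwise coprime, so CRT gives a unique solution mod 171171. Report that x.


Product of moduli M = 13 · 19 · 9 · 11 · 7 = 171171.
Merge one congruence at a time:
  Start: x ≡ 12 (mod 13).
  Combine with x ≡ 13 (mod 19); new modulus lcm = 247.
    Write x = 12 + 13·t and substitute into x ≡ 13 (mod 19): 13·t ≡ 13 − 12 = 1 (mod 19).
    The inverse of 13 mod 19 is 3 (since 13·3 = 39 = 2·19 + 1), so t ≡ 3·1 = 3 ≡ 3 (mod 19).
    Then x = 12 + 13·3 = 51, valid modulo lcm(13, 19) = 247: x ≡ 51 (mod 247).
  Combine with x ≡ 6 (mod 9); new modulus lcm = 2223.
    Write x = 51 + 247·t and substitute into x ≡ 6 (mod 9): 247·t ≡ 6 − 51 = -45 (mod 9).
    Reduce coefficients mod 9: 4·t ≡ 0 (mod 9).
    The inverse of 4 mod 9 is 7 (since 4·7 = 28 = 3·9 + 1), so t ≡ 7·0 = 0 ≡ 0 (mod 9).
    Then x = 51 + 247·0 = 51, valid modulo lcm(247, 9) = 2223: x ≡ 51 (mod 2223).
  Combine with x ≡ 4 (mod 11); new modulus lcm = 24453.
    Write x = 51 + 2223·t and substitute into x ≡ 4 (mod 11): 2223·t ≡ 4 − 51 = -47 (mod 11).
    Reduce coefficients mod 11: 1·t ≡ 8 (mod 11).
    So t ≡ 8 (mod 11).
    Then x = 51 + 2223·8 = 17835, valid modulo lcm(2223, 11) = 24453: x ≡ 17835 (mod 24453).
  Combine with x ≡ 4 (mod 7); new modulus lcm = 171171.
    Write x = 17835 + 24453·t and substitute into x ≡ 4 (mod 7): 24453·t ≡ 4 − 17835 = -17831 (mod 7).
    Reduce coefficients mod 7: 2·t ≡ 5 (mod 7).
    The inverse of 2 mod 7 is 4 (since 2·4 = 8 = 1·7 + 1), so t ≡ 4·5 = 20 ≡ 6 (mod 7).
    Then x = 17835 + 24453·6 = 164553, valid modulo lcm(24453, 7) = 171171: x ≡ 164553 (mod 171171).
Verify against each original: 164553 mod 13 = 12, 164553 mod 19 = 13, 164553 mod 9 = 6, 164553 mod 11 = 4, 164553 mod 7 = 4.

x ≡ 164553 (mod 171171).


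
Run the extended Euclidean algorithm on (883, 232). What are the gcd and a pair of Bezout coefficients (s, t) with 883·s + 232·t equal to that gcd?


Euclidean algorithm on (883, 232) — divide until remainder is 0:
  883 = 3 · 232 + 187
  232 = 1 · 187 + 45
  187 = 4 · 45 + 7
  45 = 6 · 7 + 3
  7 = 2 · 3 + 1
  3 = 3 · 1 + 0
gcd(883, 232) = 1.
Track Bezout coefficients alongside the remainders: start with r₀ = 883 = a·1 + b·0 (s = 1, t = 0) and r₁ = 232 = a·0 + b·1 (s = 0, t = 1); each new remainder r_{k+1} = r_{k-1} − q_k·r_k inherits s_{k+1} = s_{k-1} − q_k·s_k, t_{k+1} = t_{k-1} − q_k·t_k, so r_k = a·s_k + b·t_k at every step:
  q = 3: r = 187, s = 1 − 3·0 = 1, t = 0 − 3·1 = -3  (check: 883·1 + 232·(-3) = 187)
  q = 1: r = 45, s = 0 − 1·1 = -1, t = 1 − 1·(-3) = 4  (check: 883·(-1) + 232·4 = 45)
  q = 4: r = 7, s = 1 − 4·(-1) = 5, t = -3 − 4·4 = -19  (check: 883·5 + 232·(-19) = 7)
  q = 6: r = 3, s = -1 − 6·5 = -31, t = 4 − 6·(-19) = 118  (check: 883·(-31) + 232·118 = 3)
  q = 2: r = 1, s = 5 − 2·(-31) = 67, t = -19 − 2·118 = -255  (check: 883·67 + 232·(-255) = 1)
The row with r = 1 (the gcd) gives the Bezout coefficients s = 67, t = -255.
Result: 883 · (67) + 232 · (-255) = 1.

gcd(883, 232) = 1; s = 67, t = -255 (check: 883·67 + 232·(-255) = 1).


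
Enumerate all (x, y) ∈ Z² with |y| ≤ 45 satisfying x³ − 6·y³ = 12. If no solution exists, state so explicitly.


The equation is x³ - 6y³ = 12. For fixed y, x³ = 6·y³ + 12, so a solution requires the RHS to be a perfect cube.
Strategy: iterate y from -45 to 45, compute RHS = 6·y³ + 12, and check whether it is a (positive or negative) perfect cube.
Check small values of y:
  y = 0: RHS = 12 is not a perfect cube.
  y = 1: RHS = 18 is not a perfect cube.
  y = -1: RHS = 6 is not a perfect cube.
  y = 2: RHS = 60 is not a perfect cube.
  y = -2: RHS = -36 is not a perfect cube.
  y = 3: RHS = 174 is not a perfect cube.
  y = -3: RHS = -150 is not a perfect cube.
Continuing the search up to |y| = 45 finds no solutions either.
No (x, y) in the scanned range satisfies the equation.

No integer solutions with |y| ≤ 45.


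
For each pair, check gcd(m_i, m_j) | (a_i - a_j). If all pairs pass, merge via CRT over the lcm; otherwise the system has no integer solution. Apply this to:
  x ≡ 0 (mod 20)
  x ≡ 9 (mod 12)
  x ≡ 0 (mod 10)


Moduli 20, 12, 10 are not pairwise coprime, so CRT works modulo lcm(m_i) when all pairwise compatibility conditions hold.
Pairwise compatibility: gcd(m_i, m_j) must divide a_i - a_j for every pair.
Merge one congruence at a time:
  Start: x ≡ 0 (mod 20).
  Combine with x ≡ 9 (mod 12): gcd(20, 12) = 4, and 9 - 0 = 9 is NOT divisible by 4.
    ⇒ system is inconsistent (no integer solution).

No solution (the system is inconsistent).


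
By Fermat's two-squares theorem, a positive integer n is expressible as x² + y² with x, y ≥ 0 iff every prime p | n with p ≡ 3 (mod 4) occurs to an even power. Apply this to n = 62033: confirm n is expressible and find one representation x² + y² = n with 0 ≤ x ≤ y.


Step 1: Factor n = 62033 = 17 · 41 · 89.
Step 2: Check the mod-4 condition on each prime factor: 17 ≡ 1 (mod 4), exponent 1; 41 ≡ 1 (mod 4), exponent 1; 89 ≡ 1 (mod 4), exponent 1.
All primes ≡ 3 (mod 4) appear to even exponent (or don't appear), so by the two-squares theorem n IS expressible as a sum of two squares.
Step 3: Build a representation. Here n = 17 · 41 · 89 is a product of primes ≡ 1 (mod 4). Each prime p ≡ 1 (mod 4) is itself a sum of two squares; find a² by testing p − a² for a perfect square:
  17: 17 − 1² = 16 = 4² ⇒ 17 = 1² + 4².
  41: 41 − 1² = 40, 41 − 2² = 37, 41 − 3² = 32, 41 − 4² = 25 = 5² ⇒ 41 = 4² + 5².
  89: 89 − 1² = 88, 89 − 2² = 85, 89 − 3² = 80, 89 − 4² = 73, 89 − 5² = 64 = 8² ⇒ 89 = 5² + 8².
  Combine using the Brahmagupta–Fibonacci identity (a² + b²)(c² + d²) = (ac − bd)² + (ad + bc)² = (ac + bd)² + (ad − bc)²:
  17 · 41 = 697: from (1² + 4²)(4² + 5²), take (1·4 − 4·5, 1·5 + 4·4) = (4 − 20, 5 + 16) = (-16, 21); dropping signs (only squares matter) gives (16, 21); check 16² + 21² = 256 + 441 = 697 ✓.
  697 · 89 = 62033: from (16² + 21²)(5² + 8²), take (16·5 − 21·8, 16·8 + 21·5) = (80 − 168, 128 + 105) = (-88, 233); dropping signs (only squares matter) gives (88, 233); check 88² + 233² = 7744 + 54289 = 62033 ✓.
Step 4: Order so x ≤ y and verify: 88² + 233² = 7744 + 54289 = 62033 = n. ✓

n = 62033 = 88² + 233² (one valid representation with x ≤ y).


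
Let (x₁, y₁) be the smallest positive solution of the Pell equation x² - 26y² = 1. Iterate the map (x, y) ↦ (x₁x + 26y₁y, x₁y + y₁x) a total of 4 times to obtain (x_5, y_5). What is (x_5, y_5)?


Step 1: Find the fundamental solution (x₁, y₁) of x² - 26y² = 1.
  Expand √26 as a continued fraction. a₀ = ⌊√26⌋ = 5; iterate m_{k+1} = d_k·a_k − m_k, d_{k+1} = (26 − m_{k+1}²)/d_k, a_{k+1} = ⌊(a₀ + m_{k+1})/d_{k+1}⌋ (starting m₀ = 0, d₀ = 1), with convergents p_k = a_k·p_{k-1} + p_{k-2}, q_k = a_k·q_{k-1} + q_{k-2} (p₋₁ = 1, q₋₁ = 0):
  k = 0: a₀ = 5; p₀/q₀ = 5/1; p₀² − 26·q₀² = 25 − 26 = -1.
  k = 1: m = 5, d = 1, a = ⌊(5 + 5)/1⌋ = 10; p/q = (10·5 + 1)/(10·1 + 0) = 51/10; p² − 26·q² = 2601 − 2600 = 1.
  The first convergent with p² − 26·q² = 1 gives the fundamental solution (x₁, y₁) = (51, 10).
Step 2: Apply the recurrence (x_{n+1}, y_{n+1}) = (x₁x_n + 26y₁y_n, x₁y_n + y₁x_n) repeatedly.
  From (x_1, y_1) = (51, 10): x_2 = 51·51 + 26·10·10 = 5201; y_2 = 51·10 + 10·51 = 1020.
  From (x_2, y_2) = (5201, 1020): x_3 = 51·5201 + 26·10·1020 = 530451; y_3 = 51·1020 + 10·5201 = 104030.
  From (x_3, y_3) = (530451, 104030): x_4 = 51·530451 + 26·10·104030 = 54100801; y_4 = 51·104030 + 10·530451 = 10610040.
  From (x_4, y_4) = (54100801, 10610040): x_5 = 51·54100801 + 26·10·10610040 = 5517751251; y_5 = 51·10610040 + 10·54100801 = 1082120050.
Step 3: Verify x_5² - 26·y_5² = 30445578867912065001 - 30445578867912065000 = 1 (should be 1). ✓

(x_1, y_1) = (51, 10); (x_5, y_5) = (5517751251, 1082120050).


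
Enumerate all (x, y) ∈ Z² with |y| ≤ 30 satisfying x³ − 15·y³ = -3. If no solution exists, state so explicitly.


The equation is x³ - 15y³ = -3. For fixed y, x³ = 15·y³ − 3, so a solution requires the RHS to be a perfect cube.
Strategy: iterate y from -30 to 30, compute RHS = 15·y³ − 3, and check whether it is a (positive or negative) perfect cube.
Check small values of y:
  y = 0: RHS = -3 is not a perfect cube.
  y = 1: RHS = 12 is not a perfect cube.
  y = -1: RHS = -18 is not a perfect cube.
  y = 2: RHS = 117 is not a perfect cube.
  y = -2: RHS = -123 is not a perfect cube.
  y = 3: RHS = 402 is not a perfect cube.
  y = -3: RHS = -408 is not a perfect cube.
Continuing the search up to |y| = 30 finds no solutions either.
No (x, y) in the scanned range satisfies the equation.

No integer solutions with |y| ≤ 30.


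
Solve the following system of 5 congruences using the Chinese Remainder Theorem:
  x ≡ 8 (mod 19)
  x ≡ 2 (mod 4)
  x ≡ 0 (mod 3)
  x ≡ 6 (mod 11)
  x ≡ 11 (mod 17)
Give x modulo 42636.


Product of moduli M = 19 · 4 · 3 · 11 · 17 = 42636.
Merge one congruence at a time:
  Start: x ≡ 8 (mod 19).
  Combine with x ≡ 2 (mod 4); new modulus lcm = 76.
    Write x = 8 + 19·t and substitute into x ≡ 2 (mod 4): 19·t ≡ 2 − 8 = -6 (mod 4).
    Reduce coefficients mod 4: 3·t ≡ 2 (mod 4).
    The inverse of 3 mod 4 is 3 (since 3·3 = 9 = 2·4 + 1), so t ≡ 3·2 = 6 ≡ 2 (mod 4).
    Then x = 8 + 19·2 = 46, valid modulo lcm(19, 4) = 76: x ≡ 46 (mod 76).
  Combine with x ≡ 0 (mod 3); new modulus lcm = 228.
    Write x = 46 + 76·t and substitute into x ≡ 0 (mod 3): 76·t ≡ 0 − 46 = -46 (mod 3).
    Reduce coefficients mod 3: 1·t ≡ 2 (mod 3).
    So t ≡ 2 (mod 3).
    Then x = 46 + 76·2 = 198, valid modulo lcm(76, 3) = 228: x ≡ 198 (mod 228).
  Combine with x ≡ 6 (mod 11); new modulus lcm = 2508.
    Write x = 198 + 228·t and substitute into x ≡ 6 (mod 11): 228·t ≡ 6 − 198 = -192 (mod 11).
    Reduce coefficients mod 11: 8·t ≡ 6 (mod 11).
    The inverse of 8 mod 11 is 7 (since 8·7 = 56 = 5·11 + 1), so t ≡ 7·6 = 42 ≡ 9 (mod 11).
    Then x = 198 + 228·9 = 2250, valid modulo lcm(228, 11) = 2508: x ≡ 2250 (mod 2508).
  Combine with x ≡ 11 (mod 17); new modulus lcm = 42636.
    Write x = 2250 + 2508·t and substitute into x ≡ 11 (mod 17): 2508·t ≡ 11 − 2250 = -2239 (mod 17).
    Reduce coefficients mod 17: 9·t ≡ 5 (mod 17).
    The inverse of 9 mod 17 is 2 (since 9·2 = 18 = 1·17 + 1), so t ≡ 2·5 = 10 ≡ 10 (mod 17).
    Then x = 2250 + 2508·10 = 27330, valid modulo lcm(2508, 17) = 42636: x ≡ 27330 (mod 42636).
Verify against each original: 27330 mod 19 = 8, 27330 mod 4 = 2, 27330 mod 3 = 0, 27330 mod 11 = 6, 27330 mod 17 = 11.

x ≡ 27330 (mod 42636).
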